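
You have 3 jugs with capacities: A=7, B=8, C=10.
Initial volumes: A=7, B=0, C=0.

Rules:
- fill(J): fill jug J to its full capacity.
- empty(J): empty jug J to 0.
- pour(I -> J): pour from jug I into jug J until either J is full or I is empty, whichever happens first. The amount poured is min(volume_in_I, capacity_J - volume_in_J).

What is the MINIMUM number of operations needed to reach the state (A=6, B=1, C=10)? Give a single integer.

BFS from (A=7, B=0, C=0). One shortest path:
  1. fill(C) -> (A=7 B=0 C=10)
  2. pour(A -> B) -> (A=0 B=7 C=10)
  3. pour(C -> A) -> (A=7 B=7 C=3)
  4. pour(A -> B) -> (A=6 B=8 C=3)
  5. pour(B -> C) -> (A=6 B=1 C=10)
Reached target in 5 moves.

Answer: 5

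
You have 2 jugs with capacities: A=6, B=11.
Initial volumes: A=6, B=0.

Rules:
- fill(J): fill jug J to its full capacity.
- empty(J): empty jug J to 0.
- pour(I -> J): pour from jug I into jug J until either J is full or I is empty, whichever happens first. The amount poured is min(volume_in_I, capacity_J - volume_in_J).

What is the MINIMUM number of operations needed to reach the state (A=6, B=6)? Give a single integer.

Answer: 2

Derivation:
BFS from (A=6, B=0). One shortest path:
  1. pour(A -> B) -> (A=0 B=6)
  2. fill(A) -> (A=6 B=6)
Reached target in 2 moves.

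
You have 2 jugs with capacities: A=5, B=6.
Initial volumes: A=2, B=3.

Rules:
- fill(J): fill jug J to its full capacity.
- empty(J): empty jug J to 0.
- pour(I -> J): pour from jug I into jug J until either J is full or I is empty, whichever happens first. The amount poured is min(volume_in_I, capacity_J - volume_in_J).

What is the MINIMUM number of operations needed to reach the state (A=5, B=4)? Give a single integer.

BFS from (A=2, B=3). One shortest path:
  1. empty(A) -> (A=0 B=3)
  2. pour(B -> A) -> (A=3 B=0)
  3. fill(B) -> (A=3 B=6)
  4. pour(B -> A) -> (A=5 B=4)
Reached target in 4 moves.

Answer: 4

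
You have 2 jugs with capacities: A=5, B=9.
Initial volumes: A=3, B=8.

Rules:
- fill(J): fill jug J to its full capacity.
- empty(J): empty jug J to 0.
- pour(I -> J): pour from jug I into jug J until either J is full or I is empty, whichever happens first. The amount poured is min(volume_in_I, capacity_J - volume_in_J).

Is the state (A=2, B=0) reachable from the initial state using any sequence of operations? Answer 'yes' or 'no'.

BFS from (A=3, B=8):
  1. pour(A -> B) -> (A=2 B=9)
  2. empty(B) -> (A=2 B=0)
Target reached → yes.

Answer: yes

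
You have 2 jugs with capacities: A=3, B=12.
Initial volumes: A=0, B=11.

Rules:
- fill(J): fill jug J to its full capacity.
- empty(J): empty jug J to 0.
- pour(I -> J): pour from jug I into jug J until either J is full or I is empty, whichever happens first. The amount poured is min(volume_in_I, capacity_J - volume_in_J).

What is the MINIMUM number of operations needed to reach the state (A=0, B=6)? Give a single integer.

BFS from (A=0, B=11). One shortest path:
  1. fill(A) -> (A=3 B=11)
  2. empty(B) -> (A=3 B=0)
  3. pour(A -> B) -> (A=0 B=3)
  4. fill(A) -> (A=3 B=3)
  5. pour(A -> B) -> (A=0 B=6)
Reached target in 5 moves.

Answer: 5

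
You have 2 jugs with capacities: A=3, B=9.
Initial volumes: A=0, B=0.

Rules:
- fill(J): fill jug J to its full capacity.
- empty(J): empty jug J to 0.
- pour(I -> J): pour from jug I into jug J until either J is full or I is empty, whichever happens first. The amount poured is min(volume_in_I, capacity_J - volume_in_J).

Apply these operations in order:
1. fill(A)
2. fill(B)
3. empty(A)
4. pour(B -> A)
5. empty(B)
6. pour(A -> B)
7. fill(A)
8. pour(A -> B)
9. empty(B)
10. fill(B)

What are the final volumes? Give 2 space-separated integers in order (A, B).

Step 1: fill(A) -> (A=3 B=0)
Step 2: fill(B) -> (A=3 B=9)
Step 3: empty(A) -> (A=0 B=9)
Step 4: pour(B -> A) -> (A=3 B=6)
Step 5: empty(B) -> (A=3 B=0)
Step 6: pour(A -> B) -> (A=0 B=3)
Step 7: fill(A) -> (A=3 B=3)
Step 8: pour(A -> B) -> (A=0 B=6)
Step 9: empty(B) -> (A=0 B=0)
Step 10: fill(B) -> (A=0 B=9)

Answer: 0 9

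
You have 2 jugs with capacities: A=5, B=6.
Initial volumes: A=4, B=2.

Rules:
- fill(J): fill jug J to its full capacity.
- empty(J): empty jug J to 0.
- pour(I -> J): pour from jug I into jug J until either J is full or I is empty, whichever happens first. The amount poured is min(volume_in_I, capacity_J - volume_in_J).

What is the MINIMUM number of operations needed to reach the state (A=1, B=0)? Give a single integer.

BFS from (A=4, B=2). One shortest path:
  1. fill(A) -> (A=5 B=2)
  2. pour(A -> B) -> (A=1 B=6)
  3. empty(B) -> (A=1 B=0)
Reached target in 3 moves.

Answer: 3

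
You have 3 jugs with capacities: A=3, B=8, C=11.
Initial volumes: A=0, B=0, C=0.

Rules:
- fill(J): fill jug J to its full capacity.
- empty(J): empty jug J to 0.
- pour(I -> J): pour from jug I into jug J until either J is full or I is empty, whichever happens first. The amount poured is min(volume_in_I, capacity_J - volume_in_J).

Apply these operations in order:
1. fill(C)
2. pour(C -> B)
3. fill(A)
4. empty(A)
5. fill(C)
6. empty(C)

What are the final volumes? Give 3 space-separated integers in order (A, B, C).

Answer: 0 8 0

Derivation:
Step 1: fill(C) -> (A=0 B=0 C=11)
Step 2: pour(C -> B) -> (A=0 B=8 C=3)
Step 3: fill(A) -> (A=3 B=8 C=3)
Step 4: empty(A) -> (A=0 B=8 C=3)
Step 5: fill(C) -> (A=0 B=8 C=11)
Step 6: empty(C) -> (A=0 B=8 C=0)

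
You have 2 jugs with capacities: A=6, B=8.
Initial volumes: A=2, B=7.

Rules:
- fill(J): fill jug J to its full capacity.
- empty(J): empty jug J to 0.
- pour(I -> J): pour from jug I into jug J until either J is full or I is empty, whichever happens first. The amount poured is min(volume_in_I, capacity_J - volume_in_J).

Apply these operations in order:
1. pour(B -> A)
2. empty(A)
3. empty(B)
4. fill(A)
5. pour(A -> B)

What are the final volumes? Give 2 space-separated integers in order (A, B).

Answer: 0 6

Derivation:
Step 1: pour(B -> A) -> (A=6 B=3)
Step 2: empty(A) -> (A=0 B=3)
Step 3: empty(B) -> (A=0 B=0)
Step 4: fill(A) -> (A=6 B=0)
Step 5: pour(A -> B) -> (A=0 B=6)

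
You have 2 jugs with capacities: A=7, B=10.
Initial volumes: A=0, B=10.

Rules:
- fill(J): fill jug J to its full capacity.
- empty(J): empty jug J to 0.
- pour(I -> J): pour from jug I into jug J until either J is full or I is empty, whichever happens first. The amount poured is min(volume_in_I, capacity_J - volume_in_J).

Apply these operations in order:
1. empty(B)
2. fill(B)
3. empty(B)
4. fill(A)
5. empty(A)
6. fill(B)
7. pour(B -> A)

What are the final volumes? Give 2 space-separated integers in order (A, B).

Step 1: empty(B) -> (A=0 B=0)
Step 2: fill(B) -> (A=0 B=10)
Step 3: empty(B) -> (A=0 B=0)
Step 4: fill(A) -> (A=7 B=0)
Step 5: empty(A) -> (A=0 B=0)
Step 6: fill(B) -> (A=0 B=10)
Step 7: pour(B -> A) -> (A=7 B=3)

Answer: 7 3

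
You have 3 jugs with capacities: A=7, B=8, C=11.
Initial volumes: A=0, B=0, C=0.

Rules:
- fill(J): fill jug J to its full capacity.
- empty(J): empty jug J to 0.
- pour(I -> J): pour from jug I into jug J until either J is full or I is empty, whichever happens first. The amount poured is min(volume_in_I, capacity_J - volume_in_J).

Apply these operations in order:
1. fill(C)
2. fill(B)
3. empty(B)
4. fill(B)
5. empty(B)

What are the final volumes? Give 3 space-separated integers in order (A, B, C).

Answer: 0 0 11

Derivation:
Step 1: fill(C) -> (A=0 B=0 C=11)
Step 2: fill(B) -> (A=0 B=8 C=11)
Step 3: empty(B) -> (A=0 B=0 C=11)
Step 4: fill(B) -> (A=0 B=8 C=11)
Step 5: empty(B) -> (A=0 B=0 C=11)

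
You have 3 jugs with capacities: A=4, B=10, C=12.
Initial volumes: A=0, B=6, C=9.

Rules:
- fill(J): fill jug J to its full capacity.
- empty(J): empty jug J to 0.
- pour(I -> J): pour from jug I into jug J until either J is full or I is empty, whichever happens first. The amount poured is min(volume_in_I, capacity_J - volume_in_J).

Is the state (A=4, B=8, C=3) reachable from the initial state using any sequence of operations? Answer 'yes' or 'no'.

Answer: yes

Derivation:
BFS from (A=0, B=6, C=9):
  1. pour(B -> A) -> (A=4 B=2 C=9)
  2. pour(B -> C) -> (A=4 B=0 C=11)
  3. pour(A -> B) -> (A=0 B=4 C=11)
  4. pour(C -> A) -> (A=4 B=4 C=7)
  5. pour(A -> B) -> (A=0 B=8 C=7)
  6. pour(C -> A) -> (A=4 B=8 C=3)
Target reached → yes.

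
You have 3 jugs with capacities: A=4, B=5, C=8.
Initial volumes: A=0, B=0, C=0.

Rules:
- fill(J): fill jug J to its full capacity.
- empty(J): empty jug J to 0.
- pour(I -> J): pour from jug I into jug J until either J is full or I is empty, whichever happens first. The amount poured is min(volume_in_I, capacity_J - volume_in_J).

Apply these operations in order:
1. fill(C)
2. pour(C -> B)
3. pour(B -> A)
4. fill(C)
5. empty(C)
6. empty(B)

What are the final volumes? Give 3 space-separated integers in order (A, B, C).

Answer: 4 0 0

Derivation:
Step 1: fill(C) -> (A=0 B=0 C=8)
Step 2: pour(C -> B) -> (A=0 B=5 C=3)
Step 3: pour(B -> A) -> (A=4 B=1 C=3)
Step 4: fill(C) -> (A=4 B=1 C=8)
Step 5: empty(C) -> (A=4 B=1 C=0)
Step 6: empty(B) -> (A=4 B=0 C=0)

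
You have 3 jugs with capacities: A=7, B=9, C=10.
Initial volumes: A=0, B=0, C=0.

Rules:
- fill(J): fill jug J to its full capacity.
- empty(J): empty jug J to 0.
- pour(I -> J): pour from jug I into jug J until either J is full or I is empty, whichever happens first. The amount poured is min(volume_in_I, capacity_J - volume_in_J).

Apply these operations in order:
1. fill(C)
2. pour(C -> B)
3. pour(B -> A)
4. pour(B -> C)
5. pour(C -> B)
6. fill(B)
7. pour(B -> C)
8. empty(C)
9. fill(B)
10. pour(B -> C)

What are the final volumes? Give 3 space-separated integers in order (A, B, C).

Step 1: fill(C) -> (A=0 B=0 C=10)
Step 2: pour(C -> B) -> (A=0 B=9 C=1)
Step 3: pour(B -> A) -> (A=7 B=2 C=1)
Step 4: pour(B -> C) -> (A=7 B=0 C=3)
Step 5: pour(C -> B) -> (A=7 B=3 C=0)
Step 6: fill(B) -> (A=7 B=9 C=0)
Step 7: pour(B -> C) -> (A=7 B=0 C=9)
Step 8: empty(C) -> (A=7 B=0 C=0)
Step 9: fill(B) -> (A=7 B=9 C=0)
Step 10: pour(B -> C) -> (A=7 B=0 C=9)

Answer: 7 0 9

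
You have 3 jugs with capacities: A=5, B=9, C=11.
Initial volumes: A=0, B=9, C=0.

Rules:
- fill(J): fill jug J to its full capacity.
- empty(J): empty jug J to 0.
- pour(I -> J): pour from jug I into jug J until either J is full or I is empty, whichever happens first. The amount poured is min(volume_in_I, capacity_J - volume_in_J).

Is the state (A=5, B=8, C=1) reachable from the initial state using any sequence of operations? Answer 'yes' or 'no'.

Answer: yes

Derivation:
BFS from (A=0, B=9, C=0):
  1. fill(A) -> (A=5 B=9 C=0)
  2. pour(A -> C) -> (A=0 B=9 C=5)
  3. pour(B -> C) -> (A=0 B=3 C=11)
  4. pour(C -> A) -> (A=5 B=3 C=6)
  5. pour(A -> B) -> (A=0 B=8 C=6)
  6. pour(C -> A) -> (A=5 B=8 C=1)
Target reached → yes.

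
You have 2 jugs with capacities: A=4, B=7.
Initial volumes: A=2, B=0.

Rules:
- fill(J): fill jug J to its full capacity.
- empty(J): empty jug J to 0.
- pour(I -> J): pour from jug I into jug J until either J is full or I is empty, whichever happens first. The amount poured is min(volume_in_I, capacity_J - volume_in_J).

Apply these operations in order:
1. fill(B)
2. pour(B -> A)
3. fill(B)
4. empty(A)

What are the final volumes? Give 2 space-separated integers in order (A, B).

Step 1: fill(B) -> (A=2 B=7)
Step 2: pour(B -> A) -> (A=4 B=5)
Step 3: fill(B) -> (A=4 B=7)
Step 4: empty(A) -> (A=0 B=7)

Answer: 0 7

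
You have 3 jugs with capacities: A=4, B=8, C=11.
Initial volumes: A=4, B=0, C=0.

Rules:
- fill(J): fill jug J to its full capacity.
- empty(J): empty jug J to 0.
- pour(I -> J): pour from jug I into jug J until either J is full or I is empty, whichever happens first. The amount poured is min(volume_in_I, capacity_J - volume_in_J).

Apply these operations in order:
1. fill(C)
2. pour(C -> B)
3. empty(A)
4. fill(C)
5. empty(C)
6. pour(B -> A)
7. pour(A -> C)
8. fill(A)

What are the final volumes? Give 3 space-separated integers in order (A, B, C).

Step 1: fill(C) -> (A=4 B=0 C=11)
Step 2: pour(C -> B) -> (A=4 B=8 C=3)
Step 3: empty(A) -> (A=0 B=8 C=3)
Step 4: fill(C) -> (A=0 B=8 C=11)
Step 5: empty(C) -> (A=0 B=8 C=0)
Step 6: pour(B -> A) -> (A=4 B=4 C=0)
Step 7: pour(A -> C) -> (A=0 B=4 C=4)
Step 8: fill(A) -> (A=4 B=4 C=4)

Answer: 4 4 4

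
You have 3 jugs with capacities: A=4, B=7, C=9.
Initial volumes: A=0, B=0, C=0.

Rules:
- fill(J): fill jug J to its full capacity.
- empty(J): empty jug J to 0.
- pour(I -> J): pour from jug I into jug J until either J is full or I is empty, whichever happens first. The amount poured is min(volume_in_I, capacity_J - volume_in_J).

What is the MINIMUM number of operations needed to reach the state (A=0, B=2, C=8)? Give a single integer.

Answer: 8

Derivation:
BFS from (A=0, B=0, C=0). One shortest path:
  1. fill(A) -> (A=4 B=0 C=0)
  2. fill(C) -> (A=4 B=0 C=9)
  3. pour(C -> B) -> (A=4 B=7 C=2)
  4. empty(B) -> (A=4 B=0 C=2)
  5. pour(C -> B) -> (A=4 B=2 C=0)
  6. pour(A -> C) -> (A=0 B=2 C=4)
  7. fill(A) -> (A=4 B=2 C=4)
  8. pour(A -> C) -> (A=0 B=2 C=8)
Reached target in 8 moves.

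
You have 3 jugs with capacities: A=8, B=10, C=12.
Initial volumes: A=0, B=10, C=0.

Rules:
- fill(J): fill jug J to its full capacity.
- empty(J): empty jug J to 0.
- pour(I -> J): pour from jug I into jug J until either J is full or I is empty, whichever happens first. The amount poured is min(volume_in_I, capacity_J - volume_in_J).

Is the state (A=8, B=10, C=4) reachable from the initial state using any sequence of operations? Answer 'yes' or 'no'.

BFS from (A=0, B=10, C=0):
  1. fill(C) -> (A=0 B=10 C=12)
  2. pour(C -> A) -> (A=8 B=10 C=4)
Target reached → yes.

Answer: yes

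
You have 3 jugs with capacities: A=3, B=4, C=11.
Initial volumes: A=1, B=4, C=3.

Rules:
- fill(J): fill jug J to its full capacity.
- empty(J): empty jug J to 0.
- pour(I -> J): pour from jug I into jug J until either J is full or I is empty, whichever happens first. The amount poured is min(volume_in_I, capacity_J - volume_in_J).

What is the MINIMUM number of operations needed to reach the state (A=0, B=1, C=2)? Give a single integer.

Answer: 6

Derivation:
BFS from (A=1, B=4, C=3). One shortest path:
  1. fill(A) -> (A=3 B=4 C=3)
  2. empty(B) -> (A=3 B=0 C=3)
  3. pour(A -> B) -> (A=0 B=3 C=3)
  4. pour(C -> B) -> (A=0 B=4 C=2)
  5. pour(B -> A) -> (A=3 B=1 C=2)
  6. empty(A) -> (A=0 B=1 C=2)
Reached target in 6 moves.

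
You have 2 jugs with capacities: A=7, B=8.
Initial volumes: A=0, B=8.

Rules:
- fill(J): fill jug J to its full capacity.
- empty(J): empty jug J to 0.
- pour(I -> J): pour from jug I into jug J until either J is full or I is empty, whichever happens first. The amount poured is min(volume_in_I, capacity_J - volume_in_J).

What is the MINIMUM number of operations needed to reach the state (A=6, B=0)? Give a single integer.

BFS from (A=0, B=8). One shortest path:
  1. fill(A) -> (A=7 B=8)
  2. empty(B) -> (A=7 B=0)
  3. pour(A -> B) -> (A=0 B=7)
  4. fill(A) -> (A=7 B=7)
  5. pour(A -> B) -> (A=6 B=8)
  6. empty(B) -> (A=6 B=0)
Reached target in 6 moves.

Answer: 6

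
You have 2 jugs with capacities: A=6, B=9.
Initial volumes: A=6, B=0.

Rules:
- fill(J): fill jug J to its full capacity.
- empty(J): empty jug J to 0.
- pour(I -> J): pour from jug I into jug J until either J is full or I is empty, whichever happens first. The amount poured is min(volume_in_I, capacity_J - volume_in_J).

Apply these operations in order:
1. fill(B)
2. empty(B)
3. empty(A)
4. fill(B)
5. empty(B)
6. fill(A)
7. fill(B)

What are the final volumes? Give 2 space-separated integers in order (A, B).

Answer: 6 9

Derivation:
Step 1: fill(B) -> (A=6 B=9)
Step 2: empty(B) -> (A=6 B=0)
Step 3: empty(A) -> (A=0 B=0)
Step 4: fill(B) -> (A=0 B=9)
Step 5: empty(B) -> (A=0 B=0)
Step 6: fill(A) -> (A=6 B=0)
Step 7: fill(B) -> (A=6 B=9)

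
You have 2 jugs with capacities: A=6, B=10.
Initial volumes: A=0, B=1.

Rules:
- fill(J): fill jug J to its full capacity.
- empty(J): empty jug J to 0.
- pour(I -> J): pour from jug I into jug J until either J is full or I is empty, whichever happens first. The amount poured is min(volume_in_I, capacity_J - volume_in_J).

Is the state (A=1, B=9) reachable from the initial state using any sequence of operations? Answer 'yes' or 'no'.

BFS explored all 32 reachable states.
Reachable set includes: (0,0), (0,1), (0,2), (0,3), (0,4), (0,5), (0,6), (0,7), (0,8), (0,9), (0,10), (1,0) ...
Target (A=1, B=9) not in reachable set → no.

Answer: no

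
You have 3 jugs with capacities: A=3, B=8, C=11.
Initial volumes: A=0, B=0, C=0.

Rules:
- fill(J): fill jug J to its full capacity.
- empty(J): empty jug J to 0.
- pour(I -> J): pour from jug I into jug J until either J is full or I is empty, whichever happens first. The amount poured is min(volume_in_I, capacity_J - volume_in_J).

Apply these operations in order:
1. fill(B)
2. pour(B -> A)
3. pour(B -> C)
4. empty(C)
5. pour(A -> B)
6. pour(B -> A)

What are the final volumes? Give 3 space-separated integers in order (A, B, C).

Answer: 3 0 0

Derivation:
Step 1: fill(B) -> (A=0 B=8 C=0)
Step 2: pour(B -> A) -> (A=3 B=5 C=0)
Step 3: pour(B -> C) -> (A=3 B=0 C=5)
Step 4: empty(C) -> (A=3 B=0 C=0)
Step 5: pour(A -> B) -> (A=0 B=3 C=0)
Step 6: pour(B -> A) -> (A=3 B=0 C=0)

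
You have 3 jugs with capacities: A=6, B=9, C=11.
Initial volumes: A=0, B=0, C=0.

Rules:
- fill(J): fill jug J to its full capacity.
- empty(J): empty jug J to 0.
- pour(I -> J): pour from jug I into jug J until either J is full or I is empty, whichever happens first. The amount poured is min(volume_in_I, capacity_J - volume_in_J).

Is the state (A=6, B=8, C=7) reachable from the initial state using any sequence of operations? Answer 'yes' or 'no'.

Answer: yes

Derivation:
BFS from (A=0, B=0, C=0):
  1. fill(B) -> (A=0 B=9 C=0)
  2. pour(B -> C) -> (A=0 B=0 C=9)
  3. fill(B) -> (A=0 B=9 C=9)
  4. pour(B -> C) -> (A=0 B=7 C=11)
  5. pour(C -> A) -> (A=6 B=7 C=5)
  6. empty(A) -> (A=0 B=7 C=5)
  7. pour(C -> A) -> (A=5 B=7 C=0)
  8. pour(B -> C) -> (A=5 B=0 C=7)
  9. fill(B) -> (A=5 B=9 C=7)
  10. pour(B -> A) -> (A=6 B=8 C=7)
Target reached → yes.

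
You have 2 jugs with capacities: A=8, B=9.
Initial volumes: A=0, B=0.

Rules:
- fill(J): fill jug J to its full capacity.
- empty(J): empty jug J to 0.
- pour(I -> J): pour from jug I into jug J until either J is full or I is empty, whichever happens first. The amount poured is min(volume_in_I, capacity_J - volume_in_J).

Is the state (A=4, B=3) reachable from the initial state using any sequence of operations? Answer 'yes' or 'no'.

Answer: no

Derivation:
BFS explored all 34 reachable states.
Reachable set includes: (0,0), (0,1), (0,2), (0,3), (0,4), (0,5), (0,6), (0,7), (0,8), (0,9), (1,0), (1,9) ...
Target (A=4, B=3) not in reachable set → no.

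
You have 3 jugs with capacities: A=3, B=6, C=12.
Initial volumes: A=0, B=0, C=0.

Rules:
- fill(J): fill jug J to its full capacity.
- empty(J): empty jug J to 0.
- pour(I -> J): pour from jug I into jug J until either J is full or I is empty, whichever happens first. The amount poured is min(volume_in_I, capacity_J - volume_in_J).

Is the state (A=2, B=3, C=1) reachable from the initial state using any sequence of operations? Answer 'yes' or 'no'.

BFS explored all 30 reachable states.
Reachable set includes: (0,0,0), (0,0,3), (0,0,6), (0,0,9), (0,0,12), (0,3,0), (0,3,3), (0,3,6), (0,3,9), (0,3,12), (0,6,0), (0,6,3) ...
Target (A=2, B=3, C=1) not in reachable set → no.

Answer: no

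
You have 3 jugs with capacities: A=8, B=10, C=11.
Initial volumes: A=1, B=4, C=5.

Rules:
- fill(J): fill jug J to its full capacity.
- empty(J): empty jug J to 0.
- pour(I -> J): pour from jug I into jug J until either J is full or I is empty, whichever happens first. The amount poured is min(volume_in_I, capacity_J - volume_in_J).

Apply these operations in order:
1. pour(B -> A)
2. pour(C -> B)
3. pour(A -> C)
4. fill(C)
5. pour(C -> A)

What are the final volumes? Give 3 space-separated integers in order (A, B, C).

Step 1: pour(B -> A) -> (A=5 B=0 C=5)
Step 2: pour(C -> B) -> (A=5 B=5 C=0)
Step 3: pour(A -> C) -> (A=0 B=5 C=5)
Step 4: fill(C) -> (A=0 B=5 C=11)
Step 5: pour(C -> A) -> (A=8 B=5 C=3)

Answer: 8 5 3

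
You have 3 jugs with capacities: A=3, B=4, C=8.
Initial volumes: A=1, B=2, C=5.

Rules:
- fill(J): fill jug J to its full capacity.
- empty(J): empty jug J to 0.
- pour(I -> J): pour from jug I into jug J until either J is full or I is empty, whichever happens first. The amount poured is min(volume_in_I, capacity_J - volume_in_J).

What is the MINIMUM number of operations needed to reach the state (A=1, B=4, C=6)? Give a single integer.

Answer: 2

Derivation:
BFS from (A=1, B=2, C=5). One shortest path:
  1. fill(C) -> (A=1 B=2 C=8)
  2. pour(C -> B) -> (A=1 B=4 C=6)
Reached target in 2 moves.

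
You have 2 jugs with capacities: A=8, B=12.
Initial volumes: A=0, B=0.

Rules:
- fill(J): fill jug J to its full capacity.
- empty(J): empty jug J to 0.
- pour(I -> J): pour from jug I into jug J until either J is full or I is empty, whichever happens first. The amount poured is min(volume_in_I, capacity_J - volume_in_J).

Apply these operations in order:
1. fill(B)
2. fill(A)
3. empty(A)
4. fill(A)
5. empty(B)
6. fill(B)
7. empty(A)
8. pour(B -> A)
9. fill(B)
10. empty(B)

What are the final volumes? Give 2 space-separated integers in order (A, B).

Answer: 8 0

Derivation:
Step 1: fill(B) -> (A=0 B=12)
Step 2: fill(A) -> (A=8 B=12)
Step 3: empty(A) -> (A=0 B=12)
Step 4: fill(A) -> (A=8 B=12)
Step 5: empty(B) -> (A=8 B=0)
Step 6: fill(B) -> (A=8 B=12)
Step 7: empty(A) -> (A=0 B=12)
Step 8: pour(B -> A) -> (A=8 B=4)
Step 9: fill(B) -> (A=8 B=12)
Step 10: empty(B) -> (A=8 B=0)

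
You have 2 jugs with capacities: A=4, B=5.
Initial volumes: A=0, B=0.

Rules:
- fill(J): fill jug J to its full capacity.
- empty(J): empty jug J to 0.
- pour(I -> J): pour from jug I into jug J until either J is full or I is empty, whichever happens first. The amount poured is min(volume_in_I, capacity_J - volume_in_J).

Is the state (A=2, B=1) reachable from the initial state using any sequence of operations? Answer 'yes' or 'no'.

Answer: no

Derivation:
BFS explored all 18 reachable states.
Reachable set includes: (0,0), (0,1), (0,2), (0,3), (0,4), (0,5), (1,0), (1,5), (2,0), (2,5), (3,0), (3,5) ...
Target (A=2, B=1) not in reachable set → no.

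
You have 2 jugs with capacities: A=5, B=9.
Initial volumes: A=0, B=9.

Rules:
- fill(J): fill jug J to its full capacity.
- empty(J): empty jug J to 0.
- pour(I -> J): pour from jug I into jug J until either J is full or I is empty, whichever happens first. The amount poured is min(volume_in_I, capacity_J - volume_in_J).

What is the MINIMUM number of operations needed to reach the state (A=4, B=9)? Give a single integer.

Answer: 4

Derivation:
BFS from (A=0, B=9). One shortest path:
  1. pour(B -> A) -> (A=5 B=4)
  2. empty(A) -> (A=0 B=4)
  3. pour(B -> A) -> (A=4 B=0)
  4. fill(B) -> (A=4 B=9)
Reached target in 4 moves.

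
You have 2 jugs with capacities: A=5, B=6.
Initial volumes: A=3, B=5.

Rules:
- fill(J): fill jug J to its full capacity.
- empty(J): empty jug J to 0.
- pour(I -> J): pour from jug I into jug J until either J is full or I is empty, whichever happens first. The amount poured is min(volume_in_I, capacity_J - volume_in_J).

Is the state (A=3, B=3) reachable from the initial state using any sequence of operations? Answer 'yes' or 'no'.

Answer: no

Derivation:
BFS explored all 23 reachable states.
Reachable set includes: (0,0), (0,1), (0,2), (0,3), (0,4), (0,5), (0,6), (1,0), (1,6), (2,0), (2,6), (3,0) ...
Target (A=3, B=3) not in reachable set → no.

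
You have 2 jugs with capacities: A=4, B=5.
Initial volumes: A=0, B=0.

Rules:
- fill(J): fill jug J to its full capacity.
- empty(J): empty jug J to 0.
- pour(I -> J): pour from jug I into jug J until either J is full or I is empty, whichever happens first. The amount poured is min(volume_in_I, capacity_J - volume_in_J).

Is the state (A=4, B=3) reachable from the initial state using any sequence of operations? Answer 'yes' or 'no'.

Answer: yes

Derivation:
BFS from (A=0, B=0):
  1. fill(A) -> (A=4 B=0)
  2. pour(A -> B) -> (A=0 B=4)
  3. fill(A) -> (A=4 B=4)
  4. pour(A -> B) -> (A=3 B=5)
  5. empty(B) -> (A=3 B=0)
  6. pour(A -> B) -> (A=0 B=3)
  7. fill(A) -> (A=4 B=3)
Target reached → yes.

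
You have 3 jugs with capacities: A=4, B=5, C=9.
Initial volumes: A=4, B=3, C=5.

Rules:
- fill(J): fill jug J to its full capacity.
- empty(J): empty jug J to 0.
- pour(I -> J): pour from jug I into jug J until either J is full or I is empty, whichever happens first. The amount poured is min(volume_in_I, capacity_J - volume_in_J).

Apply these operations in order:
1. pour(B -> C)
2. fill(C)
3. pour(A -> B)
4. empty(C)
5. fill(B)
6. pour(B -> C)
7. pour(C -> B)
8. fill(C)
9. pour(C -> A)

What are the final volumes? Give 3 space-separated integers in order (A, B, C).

Answer: 4 5 5

Derivation:
Step 1: pour(B -> C) -> (A=4 B=0 C=8)
Step 2: fill(C) -> (A=4 B=0 C=9)
Step 3: pour(A -> B) -> (A=0 B=4 C=9)
Step 4: empty(C) -> (A=0 B=4 C=0)
Step 5: fill(B) -> (A=0 B=5 C=0)
Step 6: pour(B -> C) -> (A=0 B=0 C=5)
Step 7: pour(C -> B) -> (A=0 B=5 C=0)
Step 8: fill(C) -> (A=0 B=5 C=9)
Step 9: pour(C -> A) -> (A=4 B=5 C=5)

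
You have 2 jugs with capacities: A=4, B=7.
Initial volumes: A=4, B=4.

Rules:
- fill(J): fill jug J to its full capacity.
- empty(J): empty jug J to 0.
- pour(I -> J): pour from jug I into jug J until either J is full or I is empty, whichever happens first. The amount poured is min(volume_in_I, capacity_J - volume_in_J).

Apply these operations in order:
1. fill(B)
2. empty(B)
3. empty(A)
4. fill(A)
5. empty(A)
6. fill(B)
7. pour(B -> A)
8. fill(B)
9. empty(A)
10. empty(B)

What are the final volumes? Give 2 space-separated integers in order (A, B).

Step 1: fill(B) -> (A=4 B=7)
Step 2: empty(B) -> (A=4 B=0)
Step 3: empty(A) -> (A=0 B=0)
Step 4: fill(A) -> (A=4 B=0)
Step 5: empty(A) -> (A=0 B=0)
Step 6: fill(B) -> (A=0 B=7)
Step 7: pour(B -> A) -> (A=4 B=3)
Step 8: fill(B) -> (A=4 B=7)
Step 9: empty(A) -> (A=0 B=7)
Step 10: empty(B) -> (A=0 B=0)

Answer: 0 0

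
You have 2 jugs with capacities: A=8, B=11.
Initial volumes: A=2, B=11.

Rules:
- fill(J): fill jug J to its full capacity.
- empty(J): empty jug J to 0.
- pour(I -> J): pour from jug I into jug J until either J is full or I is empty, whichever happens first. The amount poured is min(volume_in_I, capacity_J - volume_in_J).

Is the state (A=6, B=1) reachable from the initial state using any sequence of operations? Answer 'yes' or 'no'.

Answer: no

Derivation:
BFS explored all 38 reachable states.
Reachable set includes: (0,0), (0,1), (0,2), (0,3), (0,4), (0,5), (0,6), (0,7), (0,8), (0,9), (0,10), (0,11) ...
Target (A=6, B=1) not in reachable set → no.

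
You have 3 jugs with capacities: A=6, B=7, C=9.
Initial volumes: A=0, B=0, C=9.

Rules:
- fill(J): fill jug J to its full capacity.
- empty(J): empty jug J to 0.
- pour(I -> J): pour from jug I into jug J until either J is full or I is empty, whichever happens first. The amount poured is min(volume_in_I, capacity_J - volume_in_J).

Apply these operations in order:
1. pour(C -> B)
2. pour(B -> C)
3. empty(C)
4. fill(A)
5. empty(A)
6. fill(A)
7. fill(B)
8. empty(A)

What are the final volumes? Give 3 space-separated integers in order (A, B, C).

Step 1: pour(C -> B) -> (A=0 B=7 C=2)
Step 2: pour(B -> C) -> (A=0 B=0 C=9)
Step 3: empty(C) -> (A=0 B=0 C=0)
Step 4: fill(A) -> (A=6 B=0 C=0)
Step 5: empty(A) -> (A=0 B=0 C=0)
Step 6: fill(A) -> (A=6 B=0 C=0)
Step 7: fill(B) -> (A=6 B=7 C=0)
Step 8: empty(A) -> (A=0 B=7 C=0)

Answer: 0 7 0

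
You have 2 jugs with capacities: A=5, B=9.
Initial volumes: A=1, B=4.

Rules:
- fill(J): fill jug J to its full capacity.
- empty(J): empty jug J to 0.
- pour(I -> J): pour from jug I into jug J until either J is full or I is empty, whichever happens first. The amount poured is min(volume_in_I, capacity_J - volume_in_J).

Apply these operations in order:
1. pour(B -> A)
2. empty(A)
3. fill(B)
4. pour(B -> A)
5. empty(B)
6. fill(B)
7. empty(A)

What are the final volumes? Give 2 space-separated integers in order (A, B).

Step 1: pour(B -> A) -> (A=5 B=0)
Step 2: empty(A) -> (A=0 B=0)
Step 3: fill(B) -> (A=0 B=9)
Step 4: pour(B -> A) -> (A=5 B=4)
Step 5: empty(B) -> (A=5 B=0)
Step 6: fill(B) -> (A=5 B=9)
Step 7: empty(A) -> (A=0 B=9)

Answer: 0 9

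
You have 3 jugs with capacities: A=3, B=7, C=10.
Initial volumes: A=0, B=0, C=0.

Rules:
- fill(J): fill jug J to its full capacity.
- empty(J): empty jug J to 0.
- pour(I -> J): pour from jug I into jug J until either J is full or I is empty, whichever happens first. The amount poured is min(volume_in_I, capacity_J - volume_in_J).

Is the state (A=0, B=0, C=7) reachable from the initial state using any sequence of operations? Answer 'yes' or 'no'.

BFS from (A=0, B=0, C=0):
  1. fill(B) -> (A=0 B=7 C=0)
  2. pour(B -> C) -> (A=0 B=0 C=7)
Target reached → yes.

Answer: yes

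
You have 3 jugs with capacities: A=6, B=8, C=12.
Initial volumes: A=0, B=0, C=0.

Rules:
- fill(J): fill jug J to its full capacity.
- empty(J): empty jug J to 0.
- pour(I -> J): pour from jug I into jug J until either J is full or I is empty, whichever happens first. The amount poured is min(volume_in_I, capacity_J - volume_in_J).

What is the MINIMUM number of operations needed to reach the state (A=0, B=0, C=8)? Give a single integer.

Answer: 2

Derivation:
BFS from (A=0, B=0, C=0). One shortest path:
  1. fill(B) -> (A=0 B=8 C=0)
  2. pour(B -> C) -> (A=0 B=0 C=8)
Reached target in 2 moves.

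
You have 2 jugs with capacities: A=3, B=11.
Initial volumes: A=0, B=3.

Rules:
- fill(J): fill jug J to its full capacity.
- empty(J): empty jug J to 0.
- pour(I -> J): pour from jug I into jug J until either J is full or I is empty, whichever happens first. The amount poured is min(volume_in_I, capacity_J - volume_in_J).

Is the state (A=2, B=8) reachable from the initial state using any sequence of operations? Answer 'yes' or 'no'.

BFS explored all 28 reachable states.
Reachable set includes: (0,0), (0,1), (0,2), (0,3), (0,4), (0,5), (0,6), (0,7), (0,8), (0,9), (0,10), (0,11) ...
Target (A=2, B=8) not in reachable set → no.

Answer: no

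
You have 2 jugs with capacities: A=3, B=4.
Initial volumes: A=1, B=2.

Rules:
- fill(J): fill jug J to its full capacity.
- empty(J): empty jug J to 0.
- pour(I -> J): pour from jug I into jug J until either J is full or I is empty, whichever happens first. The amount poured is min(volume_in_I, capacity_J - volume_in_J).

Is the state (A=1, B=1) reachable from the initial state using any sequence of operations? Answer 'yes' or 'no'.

BFS explored all 15 reachable states.
Reachable set includes: (0,0), (0,1), (0,2), (0,3), (0,4), (1,0), (1,2), (1,4), (2,0), (2,4), (3,0), (3,1) ...
Target (A=1, B=1) not in reachable set → no.

Answer: no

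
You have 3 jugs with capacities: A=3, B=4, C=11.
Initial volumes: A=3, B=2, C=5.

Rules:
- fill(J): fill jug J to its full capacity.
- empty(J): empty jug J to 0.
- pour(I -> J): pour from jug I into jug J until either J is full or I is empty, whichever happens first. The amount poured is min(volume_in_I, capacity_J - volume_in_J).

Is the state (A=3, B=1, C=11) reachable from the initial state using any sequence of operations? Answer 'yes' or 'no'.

BFS from (A=3, B=2, C=5):
  1. empty(A) -> (A=0 B=2 C=5)
  2. fill(B) -> (A=0 B=4 C=5)
  3. fill(C) -> (A=0 B=4 C=11)
  4. pour(B -> A) -> (A=3 B=1 C=11)
Target reached → yes.

Answer: yes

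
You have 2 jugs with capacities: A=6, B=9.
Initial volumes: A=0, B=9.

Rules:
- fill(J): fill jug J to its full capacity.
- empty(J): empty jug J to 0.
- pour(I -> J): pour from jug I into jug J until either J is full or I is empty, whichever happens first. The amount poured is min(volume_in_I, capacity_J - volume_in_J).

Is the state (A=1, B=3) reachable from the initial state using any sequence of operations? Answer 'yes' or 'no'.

BFS explored all 10 reachable states.
Reachable set includes: (0,0), (0,3), (0,6), (0,9), (3,0), (3,9), (6,0), (6,3), (6,6), (6,9)
Target (A=1, B=3) not in reachable set → no.

Answer: no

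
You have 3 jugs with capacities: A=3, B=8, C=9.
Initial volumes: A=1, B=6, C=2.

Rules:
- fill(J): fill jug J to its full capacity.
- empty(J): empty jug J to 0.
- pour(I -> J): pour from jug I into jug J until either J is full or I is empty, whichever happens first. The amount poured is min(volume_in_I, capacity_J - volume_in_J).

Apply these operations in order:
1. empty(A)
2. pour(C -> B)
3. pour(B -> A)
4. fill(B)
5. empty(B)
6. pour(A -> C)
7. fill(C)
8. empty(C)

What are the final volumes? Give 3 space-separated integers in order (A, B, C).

Step 1: empty(A) -> (A=0 B=6 C=2)
Step 2: pour(C -> B) -> (A=0 B=8 C=0)
Step 3: pour(B -> A) -> (A=3 B=5 C=0)
Step 4: fill(B) -> (A=3 B=8 C=0)
Step 5: empty(B) -> (A=3 B=0 C=0)
Step 6: pour(A -> C) -> (A=0 B=0 C=3)
Step 7: fill(C) -> (A=0 B=0 C=9)
Step 8: empty(C) -> (A=0 B=0 C=0)

Answer: 0 0 0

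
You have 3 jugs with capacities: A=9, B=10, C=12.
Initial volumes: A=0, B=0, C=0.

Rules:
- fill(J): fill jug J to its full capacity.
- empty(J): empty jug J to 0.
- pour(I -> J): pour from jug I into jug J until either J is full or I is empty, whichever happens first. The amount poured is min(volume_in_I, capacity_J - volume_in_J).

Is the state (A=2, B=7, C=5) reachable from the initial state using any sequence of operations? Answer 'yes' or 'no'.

BFS explored all 638 reachable states.
Reachable set includes: (0,0,0), (0,0,1), (0,0,2), (0,0,3), (0,0,4), (0,0,5), (0,0,6), (0,0,7), (0,0,8), (0,0,9), (0,0,10), (0,0,11) ...
Target (A=2, B=7, C=5) not in reachable set → no.

Answer: no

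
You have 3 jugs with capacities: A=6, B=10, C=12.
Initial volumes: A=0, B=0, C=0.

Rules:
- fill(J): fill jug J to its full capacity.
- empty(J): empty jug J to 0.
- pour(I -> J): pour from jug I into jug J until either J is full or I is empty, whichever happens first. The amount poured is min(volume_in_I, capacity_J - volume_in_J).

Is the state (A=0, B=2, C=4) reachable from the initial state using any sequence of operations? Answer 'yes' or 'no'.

BFS from (A=0, B=0, C=0):
  1. fill(C) -> (A=0 B=0 C=12)
  2. pour(C -> B) -> (A=0 B=10 C=2)
  3. pour(B -> A) -> (A=6 B=4 C=2)
  4. empty(A) -> (A=0 B=4 C=2)
  5. pour(B -> A) -> (A=4 B=0 C=2)
  6. pour(C -> B) -> (A=4 B=2 C=0)
  7. pour(A -> C) -> (A=0 B=2 C=4)
Target reached → yes.

Answer: yes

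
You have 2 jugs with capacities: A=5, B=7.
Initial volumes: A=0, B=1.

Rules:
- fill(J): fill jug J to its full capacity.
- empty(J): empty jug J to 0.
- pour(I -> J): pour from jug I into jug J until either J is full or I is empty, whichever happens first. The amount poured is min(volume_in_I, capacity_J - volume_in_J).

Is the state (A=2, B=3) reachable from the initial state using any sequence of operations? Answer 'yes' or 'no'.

BFS explored all 24 reachable states.
Reachable set includes: (0,0), (0,1), (0,2), (0,3), (0,4), (0,5), (0,6), (0,7), (1,0), (1,7), (2,0), (2,7) ...
Target (A=2, B=3) not in reachable set → no.

Answer: no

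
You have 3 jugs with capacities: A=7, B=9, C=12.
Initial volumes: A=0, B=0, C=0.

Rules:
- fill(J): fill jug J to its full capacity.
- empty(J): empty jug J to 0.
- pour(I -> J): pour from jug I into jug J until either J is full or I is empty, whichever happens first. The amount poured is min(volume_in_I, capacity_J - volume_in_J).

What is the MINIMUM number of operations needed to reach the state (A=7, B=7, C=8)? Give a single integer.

BFS from (A=0, B=0, C=0). One shortest path:
  1. fill(A) -> (A=7 B=0 C=0)
  2. fill(C) -> (A=7 B=0 C=12)
  3. pour(C -> B) -> (A=7 B=9 C=3)
  4. empty(B) -> (A=7 B=0 C=3)
  5. pour(A -> B) -> (A=0 B=7 C=3)
  6. pour(C -> A) -> (A=3 B=7 C=0)
  7. fill(C) -> (A=3 B=7 C=12)
  8. pour(C -> A) -> (A=7 B=7 C=8)
Reached target in 8 moves.

Answer: 8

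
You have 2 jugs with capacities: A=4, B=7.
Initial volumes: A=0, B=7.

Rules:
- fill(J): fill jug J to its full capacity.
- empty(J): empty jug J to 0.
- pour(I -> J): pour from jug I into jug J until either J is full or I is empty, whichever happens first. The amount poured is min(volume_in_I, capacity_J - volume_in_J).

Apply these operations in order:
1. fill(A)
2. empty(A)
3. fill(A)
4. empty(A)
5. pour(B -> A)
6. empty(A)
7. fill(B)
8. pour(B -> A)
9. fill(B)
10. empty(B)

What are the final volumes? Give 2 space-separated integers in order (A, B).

Answer: 4 0

Derivation:
Step 1: fill(A) -> (A=4 B=7)
Step 2: empty(A) -> (A=0 B=7)
Step 3: fill(A) -> (A=4 B=7)
Step 4: empty(A) -> (A=0 B=7)
Step 5: pour(B -> A) -> (A=4 B=3)
Step 6: empty(A) -> (A=0 B=3)
Step 7: fill(B) -> (A=0 B=7)
Step 8: pour(B -> A) -> (A=4 B=3)
Step 9: fill(B) -> (A=4 B=7)
Step 10: empty(B) -> (A=4 B=0)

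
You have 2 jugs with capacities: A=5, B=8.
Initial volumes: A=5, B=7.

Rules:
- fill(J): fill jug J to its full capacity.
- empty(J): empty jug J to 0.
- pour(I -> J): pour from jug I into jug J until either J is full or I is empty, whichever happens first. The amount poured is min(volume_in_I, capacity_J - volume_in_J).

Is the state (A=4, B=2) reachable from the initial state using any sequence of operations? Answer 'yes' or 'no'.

Answer: no

Derivation:
BFS explored all 26 reachable states.
Reachable set includes: (0,0), (0,1), (0,2), (0,3), (0,4), (0,5), (0,6), (0,7), (0,8), (1,0), (1,8), (2,0) ...
Target (A=4, B=2) not in reachable set → no.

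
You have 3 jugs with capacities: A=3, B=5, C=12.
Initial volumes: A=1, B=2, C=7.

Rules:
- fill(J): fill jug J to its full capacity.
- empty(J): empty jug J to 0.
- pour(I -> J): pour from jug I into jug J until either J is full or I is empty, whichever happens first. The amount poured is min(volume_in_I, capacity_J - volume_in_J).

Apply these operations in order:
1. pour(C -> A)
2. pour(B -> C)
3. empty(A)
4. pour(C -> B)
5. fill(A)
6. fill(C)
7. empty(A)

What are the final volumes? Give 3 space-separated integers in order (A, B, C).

Answer: 0 5 12

Derivation:
Step 1: pour(C -> A) -> (A=3 B=2 C=5)
Step 2: pour(B -> C) -> (A=3 B=0 C=7)
Step 3: empty(A) -> (A=0 B=0 C=7)
Step 4: pour(C -> B) -> (A=0 B=5 C=2)
Step 5: fill(A) -> (A=3 B=5 C=2)
Step 6: fill(C) -> (A=3 B=5 C=12)
Step 7: empty(A) -> (A=0 B=5 C=12)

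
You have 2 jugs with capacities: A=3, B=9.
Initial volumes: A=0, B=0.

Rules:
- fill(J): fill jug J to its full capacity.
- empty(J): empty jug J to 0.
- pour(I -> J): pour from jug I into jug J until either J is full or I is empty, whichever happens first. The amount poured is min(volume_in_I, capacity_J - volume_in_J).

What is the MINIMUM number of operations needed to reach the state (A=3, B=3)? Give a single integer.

BFS from (A=0, B=0). One shortest path:
  1. fill(A) -> (A=3 B=0)
  2. pour(A -> B) -> (A=0 B=3)
  3. fill(A) -> (A=3 B=3)
Reached target in 3 moves.

Answer: 3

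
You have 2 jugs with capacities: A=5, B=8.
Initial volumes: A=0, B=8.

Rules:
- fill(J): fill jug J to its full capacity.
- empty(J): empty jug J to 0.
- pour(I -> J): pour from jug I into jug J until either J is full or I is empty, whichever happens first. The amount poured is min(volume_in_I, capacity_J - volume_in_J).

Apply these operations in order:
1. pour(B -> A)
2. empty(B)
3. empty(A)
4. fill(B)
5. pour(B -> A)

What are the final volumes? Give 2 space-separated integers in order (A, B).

Answer: 5 3

Derivation:
Step 1: pour(B -> A) -> (A=5 B=3)
Step 2: empty(B) -> (A=5 B=0)
Step 3: empty(A) -> (A=0 B=0)
Step 4: fill(B) -> (A=0 B=8)
Step 5: pour(B -> A) -> (A=5 B=3)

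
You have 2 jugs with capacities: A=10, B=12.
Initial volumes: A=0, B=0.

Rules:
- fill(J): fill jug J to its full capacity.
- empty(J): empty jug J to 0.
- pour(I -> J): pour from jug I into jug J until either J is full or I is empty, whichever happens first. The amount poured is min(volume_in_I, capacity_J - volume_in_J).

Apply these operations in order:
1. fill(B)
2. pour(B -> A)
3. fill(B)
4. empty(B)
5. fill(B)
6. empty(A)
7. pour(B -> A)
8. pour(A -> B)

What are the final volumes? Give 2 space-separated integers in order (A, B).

Step 1: fill(B) -> (A=0 B=12)
Step 2: pour(B -> A) -> (A=10 B=2)
Step 3: fill(B) -> (A=10 B=12)
Step 4: empty(B) -> (A=10 B=0)
Step 5: fill(B) -> (A=10 B=12)
Step 6: empty(A) -> (A=0 B=12)
Step 7: pour(B -> A) -> (A=10 B=2)
Step 8: pour(A -> B) -> (A=0 B=12)

Answer: 0 12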